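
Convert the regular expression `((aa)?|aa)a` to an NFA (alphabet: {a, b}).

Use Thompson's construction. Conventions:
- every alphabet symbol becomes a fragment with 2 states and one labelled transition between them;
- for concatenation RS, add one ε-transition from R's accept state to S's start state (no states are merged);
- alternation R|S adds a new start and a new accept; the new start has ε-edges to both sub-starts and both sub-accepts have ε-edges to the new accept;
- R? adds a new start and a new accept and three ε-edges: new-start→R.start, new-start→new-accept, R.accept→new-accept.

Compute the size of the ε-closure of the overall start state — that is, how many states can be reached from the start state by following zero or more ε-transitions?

Work bottom-up. For each fragment F, track |ε-closure(F.start)| and whether F's accept lies in that closure (i.e. whether F accepts ε). A single-symbol fragment has closure size 1 and does not accept ε.
  aa — same as the first factor's closure: |closure| = 1
  (aa)? — |closure| = 1 (new start) + 1 (body) + 1 (new accept, via ε) = 3
  aa — |closure| equals the left operand's closure size = 1 (its accept is not ε-reachable, so the closure stops there)
  (aa)?|aa — |closure| = 1 (new start) + (3 + 1) + 1 (new accept, since some branch ε-reaches its own accept) = 6
  ((aa)?|aa)a — the left operand accepts ε, so the closure extends into the next operand (via the concat ε-link); |closure| = 6 + 1 = 7

7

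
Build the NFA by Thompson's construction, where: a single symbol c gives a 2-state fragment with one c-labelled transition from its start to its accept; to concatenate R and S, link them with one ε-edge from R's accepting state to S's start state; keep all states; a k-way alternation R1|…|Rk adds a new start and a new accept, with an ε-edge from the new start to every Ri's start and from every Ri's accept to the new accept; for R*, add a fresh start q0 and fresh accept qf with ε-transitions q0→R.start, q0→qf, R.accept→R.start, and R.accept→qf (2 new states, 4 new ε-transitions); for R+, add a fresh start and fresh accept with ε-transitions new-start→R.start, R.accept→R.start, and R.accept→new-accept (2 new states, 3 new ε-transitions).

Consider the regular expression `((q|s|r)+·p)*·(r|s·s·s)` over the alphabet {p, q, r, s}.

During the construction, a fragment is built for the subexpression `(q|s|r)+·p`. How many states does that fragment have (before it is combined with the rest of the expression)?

12

Fragment for `(q|s|r)+·p`:
Each of the 4 symbol leaves contributes a 2-state fragment.
  q|s|r : 8 states
  (q|s|r)+ : 10 states
  (q|s|r)+·p : 12 states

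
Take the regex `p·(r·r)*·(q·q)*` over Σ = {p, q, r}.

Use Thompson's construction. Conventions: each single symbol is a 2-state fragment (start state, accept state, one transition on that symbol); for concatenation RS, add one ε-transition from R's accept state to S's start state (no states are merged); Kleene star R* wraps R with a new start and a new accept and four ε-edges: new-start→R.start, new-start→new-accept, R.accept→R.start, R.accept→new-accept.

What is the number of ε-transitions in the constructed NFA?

12

Per subexpression:
Each of the 5 symbol leaves contributes 0 ε-transitions.
  r·r → 1 ε-transition
  (r·r)* → 5 ε-transitions
  q·q → 1 ε-transition
  (q·q)* → 5 ε-transitions
  p·(r·r)*·(q·q)* → 12 ε-transitions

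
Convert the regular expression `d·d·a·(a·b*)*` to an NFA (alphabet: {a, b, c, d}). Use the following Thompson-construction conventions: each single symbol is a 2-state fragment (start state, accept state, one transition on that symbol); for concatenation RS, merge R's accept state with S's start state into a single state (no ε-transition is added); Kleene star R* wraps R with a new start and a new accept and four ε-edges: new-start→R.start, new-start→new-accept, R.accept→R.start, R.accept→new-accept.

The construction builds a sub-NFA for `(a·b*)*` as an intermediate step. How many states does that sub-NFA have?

Fragment for `(a·b*)*`:
Each of the 2 symbol leaves contributes a 2-state fragment.
  b* = 4 states
  a·b* = 5 states
  (a·b*)* = 7 states

7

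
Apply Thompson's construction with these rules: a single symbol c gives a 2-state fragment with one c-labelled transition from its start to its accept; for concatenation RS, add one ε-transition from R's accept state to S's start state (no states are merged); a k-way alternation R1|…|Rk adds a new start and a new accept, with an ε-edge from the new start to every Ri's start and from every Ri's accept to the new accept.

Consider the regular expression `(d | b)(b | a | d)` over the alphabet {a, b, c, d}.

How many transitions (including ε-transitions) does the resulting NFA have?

16

Building bottom-up:
Each of the 5 symbol leaves contributes 1 transition (1 symbol, 0 ε).
  d | b : 6 transitions (2 symbol, 4 ε)
  b | a | d : 9 transitions (3 symbol, 6 ε)
  (d | b)(b | a | d) : 16 transitions (5 symbol, 11 ε)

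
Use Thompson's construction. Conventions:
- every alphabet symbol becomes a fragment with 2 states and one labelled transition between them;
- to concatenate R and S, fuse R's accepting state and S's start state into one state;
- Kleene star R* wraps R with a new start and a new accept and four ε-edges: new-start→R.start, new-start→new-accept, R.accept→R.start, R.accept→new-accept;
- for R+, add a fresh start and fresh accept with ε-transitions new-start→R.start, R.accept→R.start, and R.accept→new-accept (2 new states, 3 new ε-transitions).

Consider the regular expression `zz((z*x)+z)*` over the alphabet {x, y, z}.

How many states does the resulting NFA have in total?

Recursing over subexpressions:
Each of the 5 symbol leaves contributes a 2-state fragment.
  z* = 4 states
  z*x = 5 states
  (z*x)+ = 7 states
  (z*x)+z = 8 states
  ((z*x)+z)* = 10 states
  zz((z*x)+z)* = 12 states

12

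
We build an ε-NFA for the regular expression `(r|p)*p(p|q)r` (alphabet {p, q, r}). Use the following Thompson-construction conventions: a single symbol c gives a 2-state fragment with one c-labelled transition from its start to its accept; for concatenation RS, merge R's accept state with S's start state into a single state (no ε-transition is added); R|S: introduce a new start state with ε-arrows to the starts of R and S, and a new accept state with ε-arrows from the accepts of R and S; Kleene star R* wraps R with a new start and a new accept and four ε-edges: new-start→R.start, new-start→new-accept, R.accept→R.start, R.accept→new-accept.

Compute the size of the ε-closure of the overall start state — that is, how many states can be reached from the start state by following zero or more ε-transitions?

5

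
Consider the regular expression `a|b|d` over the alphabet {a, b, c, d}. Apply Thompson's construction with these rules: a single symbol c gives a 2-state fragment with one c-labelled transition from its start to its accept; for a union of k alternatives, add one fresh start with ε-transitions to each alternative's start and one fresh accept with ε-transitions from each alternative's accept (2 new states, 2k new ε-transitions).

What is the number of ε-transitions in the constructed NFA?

Per subexpression:
Each of the 3 symbol leaves contributes 0 ε-transitions.
  a|b|d : 6 ε-transitions

6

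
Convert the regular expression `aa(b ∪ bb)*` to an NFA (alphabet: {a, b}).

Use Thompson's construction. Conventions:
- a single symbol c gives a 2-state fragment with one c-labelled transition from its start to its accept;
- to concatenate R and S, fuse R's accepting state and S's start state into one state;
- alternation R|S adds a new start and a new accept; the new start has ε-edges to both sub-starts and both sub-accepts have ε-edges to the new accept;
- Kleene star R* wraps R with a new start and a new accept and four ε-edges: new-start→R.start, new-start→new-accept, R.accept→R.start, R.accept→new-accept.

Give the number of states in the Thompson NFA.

Bottom-up over the parse tree:
Each of the 5 symbol leaves contributes a 2-state fragment.
  bb = 3 states
  b ∪ bb = 7 states
  (b ∪ bb)* = 9 states
  aa(b ∪ bb)* = 11 states

11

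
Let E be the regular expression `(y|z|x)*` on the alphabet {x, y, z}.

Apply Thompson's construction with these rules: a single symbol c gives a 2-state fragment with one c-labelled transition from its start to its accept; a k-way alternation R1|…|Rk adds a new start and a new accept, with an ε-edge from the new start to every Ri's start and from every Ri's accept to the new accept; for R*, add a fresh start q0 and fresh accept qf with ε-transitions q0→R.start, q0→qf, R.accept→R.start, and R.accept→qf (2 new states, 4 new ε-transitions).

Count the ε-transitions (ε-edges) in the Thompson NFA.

By structural recursion:
Each of the 3 symbol leaves contributes 0 ε-transitions.
  y|z|x — 6 ε-transitions
  (y|z|x)* — 10 ε-transitions

10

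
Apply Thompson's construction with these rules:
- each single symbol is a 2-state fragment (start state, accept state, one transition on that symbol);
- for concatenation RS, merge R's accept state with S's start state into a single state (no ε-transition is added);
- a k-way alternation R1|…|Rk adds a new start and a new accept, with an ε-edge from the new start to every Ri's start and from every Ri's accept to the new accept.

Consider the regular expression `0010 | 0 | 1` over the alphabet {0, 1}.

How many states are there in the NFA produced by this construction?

11

Per subexpression:
Each of the 6 symbol leaves contributes a 2-state fragment.
  0010 = 5 states
  0010 | 0 | 1 = 11 states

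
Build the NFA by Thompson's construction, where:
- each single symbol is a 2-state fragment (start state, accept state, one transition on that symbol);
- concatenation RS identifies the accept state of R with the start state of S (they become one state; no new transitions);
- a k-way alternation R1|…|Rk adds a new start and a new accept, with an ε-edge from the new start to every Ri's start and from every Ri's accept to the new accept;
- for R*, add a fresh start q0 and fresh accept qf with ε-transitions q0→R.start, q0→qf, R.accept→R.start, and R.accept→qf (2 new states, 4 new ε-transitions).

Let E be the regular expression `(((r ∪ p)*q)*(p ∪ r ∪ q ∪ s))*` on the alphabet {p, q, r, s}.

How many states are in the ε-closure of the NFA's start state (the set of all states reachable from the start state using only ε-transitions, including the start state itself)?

13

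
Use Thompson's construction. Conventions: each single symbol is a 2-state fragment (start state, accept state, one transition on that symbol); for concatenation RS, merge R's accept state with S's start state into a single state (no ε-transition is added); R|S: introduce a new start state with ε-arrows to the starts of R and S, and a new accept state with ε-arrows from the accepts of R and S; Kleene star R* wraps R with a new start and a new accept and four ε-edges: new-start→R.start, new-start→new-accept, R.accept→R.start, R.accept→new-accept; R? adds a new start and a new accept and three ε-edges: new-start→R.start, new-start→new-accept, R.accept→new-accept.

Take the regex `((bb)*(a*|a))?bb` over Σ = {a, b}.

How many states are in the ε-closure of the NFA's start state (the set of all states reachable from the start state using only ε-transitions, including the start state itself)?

10

Compute the ε-closure size of each fragment's start state recursively; a symbol fragment's start has no outgoing ε-edge, so its closure is just itself (size 1).
  bb — same as the first factor's closure: |ε-closure| = 1
  (bb)* — |ε-closure| = 1 (new start) + 1 (body) + 1 (new accept) = 3
  a* — the star's fresh start ε-reaches both the body's start and the fresh accept: |ε-closure| = 2 + 1 = 3
  a*|a — |ε-closure| = 1 (new start) + (3 + 1) + 1 (new accept, since some branch ε-reaches its own accept) = 6
  (bb)*(a*|a) — the left operand accepts ε, so the closure extends into the next operand (the shared merged state is already counted); |ε-closure| = 3 + (6−1) = 8
  ((bb)*(a*|a))? — new start has ε-edges to the inner start and to the new accept, so |ε-closure| = 2 + 8 = 10
  ((bb)*(a*|a))?bb — |ε-closure| = 10 + (1−1) = 10 (closure spills across the concat boundary because the left factor accepts ε)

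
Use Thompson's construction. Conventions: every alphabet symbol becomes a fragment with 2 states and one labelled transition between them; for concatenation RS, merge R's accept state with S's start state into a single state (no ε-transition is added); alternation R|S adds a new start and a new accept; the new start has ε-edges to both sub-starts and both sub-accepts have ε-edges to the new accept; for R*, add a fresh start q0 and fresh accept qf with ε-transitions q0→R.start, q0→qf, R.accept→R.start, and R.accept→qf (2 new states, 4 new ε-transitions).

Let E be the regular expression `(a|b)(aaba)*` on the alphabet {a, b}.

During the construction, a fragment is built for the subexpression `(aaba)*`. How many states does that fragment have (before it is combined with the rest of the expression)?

Fragment for `(aaba)*`:
Each of the 4 symbol leaves contributes a 2-state fragment.
  aaba = 5 states
  (aaba)* = 7 states

7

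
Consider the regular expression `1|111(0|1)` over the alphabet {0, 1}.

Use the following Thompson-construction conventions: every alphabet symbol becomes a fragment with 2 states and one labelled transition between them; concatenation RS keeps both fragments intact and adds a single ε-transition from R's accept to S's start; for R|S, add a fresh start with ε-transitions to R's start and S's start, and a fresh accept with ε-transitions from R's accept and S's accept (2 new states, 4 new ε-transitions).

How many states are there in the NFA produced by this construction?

Building bottom-up:
Each of the 6 symbol leaves contributes a 2-state fragment.
  0|1 — 6 states
  111(0|1) — 12 states
  1|111(0|1) — 16 states

16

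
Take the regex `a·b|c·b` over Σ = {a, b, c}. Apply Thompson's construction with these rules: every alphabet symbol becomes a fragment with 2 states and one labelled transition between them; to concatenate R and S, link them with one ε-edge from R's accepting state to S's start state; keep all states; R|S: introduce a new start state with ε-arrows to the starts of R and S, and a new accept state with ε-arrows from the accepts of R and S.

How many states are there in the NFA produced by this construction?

Bottom-up over the parse tree:
Each of the 4 symbol leaves contributes a 2-state fragment.
  a·b = 4 states
  c·b = 4 states
  a·b|c·b = 10 states

10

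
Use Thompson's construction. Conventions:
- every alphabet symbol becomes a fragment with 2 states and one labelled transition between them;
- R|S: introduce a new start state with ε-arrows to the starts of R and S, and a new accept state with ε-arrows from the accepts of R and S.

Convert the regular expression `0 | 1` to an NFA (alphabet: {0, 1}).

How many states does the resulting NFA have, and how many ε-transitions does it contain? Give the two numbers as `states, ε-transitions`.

6, 4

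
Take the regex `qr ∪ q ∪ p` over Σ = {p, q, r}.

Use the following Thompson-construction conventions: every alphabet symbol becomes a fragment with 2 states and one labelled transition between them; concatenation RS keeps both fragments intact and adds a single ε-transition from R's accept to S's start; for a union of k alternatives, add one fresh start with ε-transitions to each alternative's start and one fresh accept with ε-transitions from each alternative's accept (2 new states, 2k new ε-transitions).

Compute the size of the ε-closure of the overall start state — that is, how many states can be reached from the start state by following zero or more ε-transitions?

4

Work bottom-up. For each fragment F, track |ε-closure(F.start)| and whether F's accept lies in that closure (i.e. whether F accepts ε). A single-symbol fragment has closure size 1 and does not accept ε.
  qr — same as the first factor's closure: |closure| = 1
  qr ∪ q ∪ p — new start ε-reaches every alternative's start; none of them accept ε, so the new accept is not reached: |closure| = 1 + 1 + 1 + 1 = 4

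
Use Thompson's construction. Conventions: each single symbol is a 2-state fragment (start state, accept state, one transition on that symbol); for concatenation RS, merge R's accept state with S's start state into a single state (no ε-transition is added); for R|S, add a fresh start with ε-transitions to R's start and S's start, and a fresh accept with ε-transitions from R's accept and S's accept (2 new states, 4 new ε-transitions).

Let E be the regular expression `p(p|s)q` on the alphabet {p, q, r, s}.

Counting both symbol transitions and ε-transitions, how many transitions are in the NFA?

Recursing over subexpressions:
Each of the 4 symbol leaves contributes 1 transition (1 symbol, 0 ε).
  p|s → 6 transitions (2 symbol, 4 ε)
  p(p|s)q → 8 transitions (4 symbol, 4 ε)

8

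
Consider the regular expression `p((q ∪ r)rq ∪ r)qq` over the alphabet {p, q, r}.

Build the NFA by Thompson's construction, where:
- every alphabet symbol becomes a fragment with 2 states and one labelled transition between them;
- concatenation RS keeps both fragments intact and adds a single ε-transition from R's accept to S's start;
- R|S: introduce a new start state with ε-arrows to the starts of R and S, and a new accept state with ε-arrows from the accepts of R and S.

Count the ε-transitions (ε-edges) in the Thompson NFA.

13

Building bottom-up:
Each of the 8 symbol leaves contributes 0 ε-transitions.
  q ∪ r — 4 ε-transitions
  (q ∪ r)rq — 6 ε-transitions
  (q ∪ r)rq ∪ r — 10 ε-transitions
  p((q ∪ r)rq ∪ r)qq — 13 ε-transitions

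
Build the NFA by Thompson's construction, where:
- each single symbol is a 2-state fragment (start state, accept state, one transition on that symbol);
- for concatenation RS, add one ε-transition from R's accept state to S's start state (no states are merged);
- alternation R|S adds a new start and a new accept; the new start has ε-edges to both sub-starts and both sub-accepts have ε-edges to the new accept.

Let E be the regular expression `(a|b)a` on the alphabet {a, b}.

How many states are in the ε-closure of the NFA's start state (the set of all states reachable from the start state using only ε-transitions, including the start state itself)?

3

Let C(F) = |ε-closure(F.start)| within fragment F, and note whether F accepts ε. Symbol fragments have C = 1 and do not accept ε. Then:
  a|b — new start ε-reaches every alternative's start; none of them accept ε, so the new accept is not reached: |closure| = 1 + 1 + 1 = 3
  (a|b)a — |closure| equals the left operand's closure size = 3 (its accept is not ε-reachable, so the closure stops there)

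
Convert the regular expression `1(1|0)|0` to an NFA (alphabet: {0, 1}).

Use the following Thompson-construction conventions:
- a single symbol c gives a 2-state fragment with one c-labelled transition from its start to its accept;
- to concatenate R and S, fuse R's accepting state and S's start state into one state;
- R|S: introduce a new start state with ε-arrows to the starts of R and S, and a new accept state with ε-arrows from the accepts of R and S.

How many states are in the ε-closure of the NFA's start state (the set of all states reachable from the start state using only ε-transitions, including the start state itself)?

Work bottom-up. For each fragment F, track |ε-closure(F.start)| and whether F's accept lies in that closure (i.e. whether F accepts ε). A single-symbol fragment has closure size 1 and does not accept ε.
  1|0 → |closure| = 1 + 1 + 1 = 3 (the new accept is not ε-reachable since no branch accepts ε)
  1(1|0) → same as the first factor's closure: |closure| = 1
  1(1|0)|0 → new start ε-reaches every alternative's start; none of them accept ε, so the new accept is not reached: |closure| = 1 + 1 + 1 = 3

3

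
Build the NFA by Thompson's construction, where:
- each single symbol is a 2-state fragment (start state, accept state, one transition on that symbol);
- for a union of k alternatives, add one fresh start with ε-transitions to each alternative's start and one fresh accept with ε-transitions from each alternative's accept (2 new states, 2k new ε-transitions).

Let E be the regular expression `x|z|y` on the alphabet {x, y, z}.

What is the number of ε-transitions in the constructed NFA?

6

Bottom-up over the parse tree:
Each of the 3 symbol leaves contributes 0 ε-transitions.
  x|z|y — 6 ε-transitions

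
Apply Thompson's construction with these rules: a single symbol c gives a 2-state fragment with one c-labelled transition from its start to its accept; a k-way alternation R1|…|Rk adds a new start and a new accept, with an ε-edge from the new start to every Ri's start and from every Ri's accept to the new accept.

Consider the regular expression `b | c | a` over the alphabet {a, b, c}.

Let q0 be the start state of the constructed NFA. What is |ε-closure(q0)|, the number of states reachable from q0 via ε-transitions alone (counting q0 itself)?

4

Let C(F) = |ε-closure(F.start)| within fragment F, and note whether F accepts ε. Symbol fragments have C = 1 and do not accept ε. Then:
  b | c | a : new start ε-reaches every alternative's start; none of them accept ε, so the new accept is not reached: |closure| = 1 + 1 + 1 + 1 = 4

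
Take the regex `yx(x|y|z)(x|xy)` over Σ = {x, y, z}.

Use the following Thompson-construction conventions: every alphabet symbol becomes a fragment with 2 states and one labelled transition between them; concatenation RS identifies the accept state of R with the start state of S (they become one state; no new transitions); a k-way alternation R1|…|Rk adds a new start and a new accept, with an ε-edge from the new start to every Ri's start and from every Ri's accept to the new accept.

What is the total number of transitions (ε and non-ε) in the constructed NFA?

By structural recursion:
Each of the 8 symbol leaves contributes 1 transition (1 symbol, 0 ε).
  x|y|z = 9 transitions (3 symbol, 6 ε)
  xy = 2 transitions (2 symbol, 0 ε)
  x|xy = 7 transitions (3 symbol, 4 ε)
  yx(x|y|z)(x|xy) = 18 transitions (8 symbol, 10 ε)

18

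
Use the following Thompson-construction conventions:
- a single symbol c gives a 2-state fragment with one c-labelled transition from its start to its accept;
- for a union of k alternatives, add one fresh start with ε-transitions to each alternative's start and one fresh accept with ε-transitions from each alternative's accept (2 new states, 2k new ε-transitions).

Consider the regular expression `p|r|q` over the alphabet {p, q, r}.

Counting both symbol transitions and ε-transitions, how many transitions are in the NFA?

Recursing over subexpressions:
Each of the 3 symbol leaves contributes 1 transition (1 symbol, 0 ε).
  p|r|q — 9 transitions (3 symbol, 6 ε)

9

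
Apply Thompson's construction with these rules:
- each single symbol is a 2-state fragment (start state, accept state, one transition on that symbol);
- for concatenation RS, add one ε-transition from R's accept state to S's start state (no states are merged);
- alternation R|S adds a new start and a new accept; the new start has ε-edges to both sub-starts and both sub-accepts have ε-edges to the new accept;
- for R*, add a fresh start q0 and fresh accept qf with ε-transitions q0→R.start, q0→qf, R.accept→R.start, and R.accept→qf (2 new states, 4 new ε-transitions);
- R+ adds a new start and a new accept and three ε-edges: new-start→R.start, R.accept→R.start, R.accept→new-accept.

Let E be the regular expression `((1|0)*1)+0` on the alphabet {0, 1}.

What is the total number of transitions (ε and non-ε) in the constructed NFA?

17

By structural recursion:
Each of the 4 symbol leaves contributes 1 transition (1 symbol, 0 ε).
  1|0 — 6 transitions (2 symbol, 4 ε)
  (1|0)* — 10 transitions (2 symbol, 8 ε)
  (1|0)*1 — 12 transitions (3 symbol, 9 ε)
  ((1|0)*1)+ — 15 transitions (3 symbol, 12 ε)
  ((1|0)*1)+0 — 17 transitions (4 symbol, 13 ε)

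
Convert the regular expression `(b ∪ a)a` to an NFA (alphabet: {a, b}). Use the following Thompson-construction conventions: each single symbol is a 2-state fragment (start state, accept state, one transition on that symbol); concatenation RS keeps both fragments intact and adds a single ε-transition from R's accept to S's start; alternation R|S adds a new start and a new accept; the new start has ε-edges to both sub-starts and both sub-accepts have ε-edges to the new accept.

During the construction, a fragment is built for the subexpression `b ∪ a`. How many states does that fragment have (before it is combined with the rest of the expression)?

6

Fragment for `b ∪ a`:
Each of the 2 symbol leaves contributes a 2-state fragment.
  b ∪ a : 6 states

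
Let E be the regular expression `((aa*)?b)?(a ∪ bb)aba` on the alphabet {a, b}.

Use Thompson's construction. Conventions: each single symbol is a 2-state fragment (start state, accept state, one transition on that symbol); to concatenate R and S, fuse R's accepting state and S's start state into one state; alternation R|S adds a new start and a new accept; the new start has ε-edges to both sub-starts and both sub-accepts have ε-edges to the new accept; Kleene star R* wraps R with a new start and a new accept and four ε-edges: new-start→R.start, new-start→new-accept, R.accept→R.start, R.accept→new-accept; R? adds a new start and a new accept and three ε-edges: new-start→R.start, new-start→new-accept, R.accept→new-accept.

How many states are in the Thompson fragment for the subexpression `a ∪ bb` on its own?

Fragment for `a ∪ bb`:
Each of the 3 symbol leaves contributes a 2-state fragment.
  bb → 3 states
  a ∪ bb → 7 states

7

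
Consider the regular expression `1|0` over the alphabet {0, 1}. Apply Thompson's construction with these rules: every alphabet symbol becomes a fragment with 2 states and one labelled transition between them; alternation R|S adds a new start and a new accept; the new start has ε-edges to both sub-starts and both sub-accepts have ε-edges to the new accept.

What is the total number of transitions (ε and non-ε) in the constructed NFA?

Bottom-up over the parse tree:
Each of the 2 symbol leaves contributes 1 transition (1 symbol, 0 ε).
  1|0 = 6 transitions (2 symbol, 4 ε)

6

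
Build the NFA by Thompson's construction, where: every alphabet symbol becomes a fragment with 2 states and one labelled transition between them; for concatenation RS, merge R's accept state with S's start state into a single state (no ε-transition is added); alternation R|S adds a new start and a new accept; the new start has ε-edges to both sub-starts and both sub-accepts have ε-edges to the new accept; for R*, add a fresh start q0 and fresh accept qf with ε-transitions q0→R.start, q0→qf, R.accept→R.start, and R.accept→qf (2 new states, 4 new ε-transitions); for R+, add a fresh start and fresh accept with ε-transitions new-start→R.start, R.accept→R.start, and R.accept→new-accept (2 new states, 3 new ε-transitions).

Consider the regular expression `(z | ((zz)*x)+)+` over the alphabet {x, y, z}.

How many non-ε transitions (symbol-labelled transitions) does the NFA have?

4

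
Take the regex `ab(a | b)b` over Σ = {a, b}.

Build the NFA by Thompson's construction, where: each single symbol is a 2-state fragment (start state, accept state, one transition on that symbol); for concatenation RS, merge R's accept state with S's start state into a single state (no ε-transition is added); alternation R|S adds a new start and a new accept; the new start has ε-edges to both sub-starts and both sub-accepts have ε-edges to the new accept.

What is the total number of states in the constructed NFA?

9

Recursing over subexpressions:
Each of the 5 symbol leaves contributes a 2-state fragment.
  a | b = 6 states
  ab(a | b)b = 9 states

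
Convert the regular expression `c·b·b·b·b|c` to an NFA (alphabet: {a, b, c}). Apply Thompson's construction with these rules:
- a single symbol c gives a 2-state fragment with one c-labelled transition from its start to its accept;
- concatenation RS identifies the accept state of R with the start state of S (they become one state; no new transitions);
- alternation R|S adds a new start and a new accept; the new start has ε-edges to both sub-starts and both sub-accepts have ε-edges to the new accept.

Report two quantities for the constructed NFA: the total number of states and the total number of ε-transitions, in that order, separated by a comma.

By structural recursion:
Each of the 6 symbol leaves contributes 2 states and 0 ε-transitions.
  c·b·b·b·b : 6 states, 0 ε-transitions
  c·b·b·b·b|c : 10 states, 4 ε-transitions

10, 4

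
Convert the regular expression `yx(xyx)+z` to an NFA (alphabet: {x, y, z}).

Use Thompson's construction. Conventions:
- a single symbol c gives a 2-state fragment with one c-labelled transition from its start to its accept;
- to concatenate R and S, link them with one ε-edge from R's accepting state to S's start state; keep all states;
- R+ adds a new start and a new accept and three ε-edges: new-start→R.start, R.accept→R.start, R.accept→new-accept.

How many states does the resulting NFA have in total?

14

Per subexpression:
Each of the 6 symbol leaves contributes a 2-state fragment.
  xyx = 6 states
  (xyx)+ = 8 states
  yx(xyx)+z = 14 states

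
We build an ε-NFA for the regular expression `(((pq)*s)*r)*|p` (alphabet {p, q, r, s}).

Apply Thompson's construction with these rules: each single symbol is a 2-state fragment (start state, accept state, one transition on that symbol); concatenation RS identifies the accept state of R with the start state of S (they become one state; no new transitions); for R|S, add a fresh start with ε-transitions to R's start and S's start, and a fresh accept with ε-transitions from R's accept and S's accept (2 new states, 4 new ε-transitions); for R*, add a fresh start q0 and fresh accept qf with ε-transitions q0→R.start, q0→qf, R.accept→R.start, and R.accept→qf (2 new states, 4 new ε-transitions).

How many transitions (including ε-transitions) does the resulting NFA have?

By structural recursion:
Each of the 5 symbol leaves contributes 1 transition (1 symbol, 0 ε).
  pq : 2 transitions (2 symbol, 0 ε)
  (pq)* : 6 transitions (2 symbol, 4 ε)
  (pq)*s : 7 transitions (3 symbol, 4 ε)
  ((pq)*s)* : 11 transitions (3 symbol, 8 ε)
  ((pq)*s)*r : 12 transitions (4 symbol, 8 ε)
  (((pq)*s)*r)* : 16 transitions (4 symbol, 12 ε)
  (((pq)*s)*r)*|p : 21 transitions (5 symbol, 16 ε)

21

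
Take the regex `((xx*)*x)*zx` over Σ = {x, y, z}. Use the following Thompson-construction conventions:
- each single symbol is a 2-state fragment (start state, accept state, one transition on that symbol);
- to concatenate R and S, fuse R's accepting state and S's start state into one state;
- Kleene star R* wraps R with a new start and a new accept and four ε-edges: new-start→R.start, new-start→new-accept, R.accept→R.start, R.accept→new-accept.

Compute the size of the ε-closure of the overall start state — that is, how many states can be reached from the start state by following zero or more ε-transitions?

5

Work bottom-up. For each fragment F, track |ε-closure(F.start)| and whether F's accept lies in that closure (i.e. whether F accepts ε). A single-symbol fragment has closure size 1 and does not accept ε.
  x* : the star's fresh start ε-reaches both the body's start and the fresh accept: |closure| = 2 + 1 = 3
  xx* : same as the first factor's closure: |closure| = 1
  (xx*)* : |closure| = 1 (new start) + 1 (body) + 1 (new accept) = 3
  (xx*)*x : |closure| = 3 + (1−1) = 3 (closure spills across the concat boundary because the left factor accepts ε)
  ((xx*)*x)* : new start has ε-edges to the inner start and to the new accept, so |closure| = 2 + 3 = 5
  ((xx*)*x)*zx : the left operand accepts ε, so the closure extends into the next operand (the shared merged state is already counted); |closure| = 5 + (1−1) = 5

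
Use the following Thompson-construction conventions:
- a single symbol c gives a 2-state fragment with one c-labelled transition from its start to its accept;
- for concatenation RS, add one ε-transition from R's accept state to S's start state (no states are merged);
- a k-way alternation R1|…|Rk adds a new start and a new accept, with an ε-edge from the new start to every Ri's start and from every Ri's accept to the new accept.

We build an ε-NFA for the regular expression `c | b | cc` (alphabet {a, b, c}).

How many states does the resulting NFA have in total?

10

Building bottom-up:
Each of the 4 symbol leaves contributes a 2-state fragment.
  cc : 4 states
  c | b | cc : 10 states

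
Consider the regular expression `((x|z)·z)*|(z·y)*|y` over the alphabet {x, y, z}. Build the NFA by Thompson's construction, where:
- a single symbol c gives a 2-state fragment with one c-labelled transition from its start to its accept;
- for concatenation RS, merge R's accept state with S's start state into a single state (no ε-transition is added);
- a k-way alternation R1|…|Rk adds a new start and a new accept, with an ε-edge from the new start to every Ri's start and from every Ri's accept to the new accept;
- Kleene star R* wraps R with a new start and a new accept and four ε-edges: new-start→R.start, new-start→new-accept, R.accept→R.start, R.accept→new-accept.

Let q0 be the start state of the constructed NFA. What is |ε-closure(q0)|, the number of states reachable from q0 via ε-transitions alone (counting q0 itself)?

11

Let C(F) = |ε-closure(F.start)| within fragment F, and note whether F accepts ε. Symbol fragments have C = 1 and do not accept ε. Then:
  x|z → new start ε-reaches every alternative's start; none of them accept ε, so the new accept is not reached: |closure| = 1 + 1 + 1 = 3
  (x|z)·z → |closure| equals the left operand's closure size = 3 (its accept is not ε-reachable, so the closure stops there)
  ((x|z)·z)* → |closure| = 1 (new start) + 3 (body) + 1 (new accept) = 5
  z·y → |closure| equals the left operand's closure size = 1 (its accept is not ε-reachable, so the closure stops there)
  (z·y)* → new start has ε-edges to the inner start and to the new accept, so |closure| = 2 + 1 = 3
  ((x|z)·z)*|(z·y)*|y → |closure| = 1 (new start) + (5 + 3 + 1) + 1 (new accept, since some branch ε-reaches its own accept) = 11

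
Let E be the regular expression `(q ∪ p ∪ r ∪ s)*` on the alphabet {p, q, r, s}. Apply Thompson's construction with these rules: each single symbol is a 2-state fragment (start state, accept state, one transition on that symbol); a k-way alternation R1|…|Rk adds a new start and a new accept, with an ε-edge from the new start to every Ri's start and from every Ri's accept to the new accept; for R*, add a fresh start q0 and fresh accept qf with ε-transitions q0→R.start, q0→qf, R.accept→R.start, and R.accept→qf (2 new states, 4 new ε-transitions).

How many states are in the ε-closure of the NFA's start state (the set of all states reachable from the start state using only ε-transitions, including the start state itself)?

7

Compute the ε-closure size of each fragment's start state recursively; a symbol fragment's start has no outgoing ε-edge, so its closure is just itself (size 1).
  q ∪ p ∪ r ∪ s — new start ε-reaches every alternative's start; none of them accept ε, so the new accept is not reached: C = 1 + 1 + 1 + 1 + 1 = 5
  (q ∪ p ∪ r ∪ s)* — C = 1 (new start) + 5 (body) + 1 (new accept) = 7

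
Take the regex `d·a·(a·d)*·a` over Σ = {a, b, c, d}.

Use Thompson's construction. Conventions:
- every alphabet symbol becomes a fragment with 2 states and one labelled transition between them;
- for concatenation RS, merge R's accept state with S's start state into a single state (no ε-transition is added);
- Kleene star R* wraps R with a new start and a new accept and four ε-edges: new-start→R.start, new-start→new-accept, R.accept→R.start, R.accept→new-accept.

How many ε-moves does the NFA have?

4

Bottom-up over the parse tree:
Each of the 5 symbol leaves contributes 0 ε-transitions.
  a·d = 0 ε-transitions
  (a·d)* = 4 ε-transitions
  d·a·(a·d)*·a = 4 ε-transitions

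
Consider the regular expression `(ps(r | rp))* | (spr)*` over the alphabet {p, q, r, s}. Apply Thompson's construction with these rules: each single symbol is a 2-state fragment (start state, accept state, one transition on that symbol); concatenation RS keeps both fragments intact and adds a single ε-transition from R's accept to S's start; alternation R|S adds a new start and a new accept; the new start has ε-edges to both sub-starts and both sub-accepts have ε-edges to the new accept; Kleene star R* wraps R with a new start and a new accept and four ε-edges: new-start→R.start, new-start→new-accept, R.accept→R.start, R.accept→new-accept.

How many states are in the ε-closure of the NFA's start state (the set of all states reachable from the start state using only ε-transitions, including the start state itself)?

Let C(F) = |ε-closure(F.start)| within fragment F, and note whether F accepts ε. Symbol fragments have C = 1 and do not accept ε. Then:
  rp → |ε-closure| equals the left operand's closure size = 1 (its accept is not ε-reachable, so the closure stops there)
  r | rp → |ε-closure| = 1 + 1 + 1 = 3 (the new accept is not ε-reachable since no branch accepts ε)
  ps(r | rp) → same as the first factor's closure: |ε-closure| = 1
  (ps(r | rp))* → |ε-closure| = 1 (new start) + 1 (body) + 1 (new accept) = 3
  spr → |ε-closure| equals the left operand's closure size = 1 (its accept is not ε-reachable, so the closure stops there)
  (spr)* → the star's fresh start ε-reaches both the body's start and the fresh accept: |ε-closure| = 2 + 1 = 3
  (ps(r | rp))* | (spr)* → new start ε-reaches every alternative's start; at least one alternative accepts ε, so the union's new accept is reached too: |ε-closure| = 1 + 3 + 3 + 1 = 8

8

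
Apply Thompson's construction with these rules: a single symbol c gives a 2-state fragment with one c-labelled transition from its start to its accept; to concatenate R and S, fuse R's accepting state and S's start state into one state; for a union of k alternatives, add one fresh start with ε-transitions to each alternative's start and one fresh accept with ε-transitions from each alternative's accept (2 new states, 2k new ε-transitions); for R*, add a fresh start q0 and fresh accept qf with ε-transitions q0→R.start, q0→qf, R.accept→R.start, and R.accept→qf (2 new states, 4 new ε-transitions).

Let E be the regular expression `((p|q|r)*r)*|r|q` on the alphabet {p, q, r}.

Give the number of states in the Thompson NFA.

19

Bottom-up over the parse tree:
Each of the 6 symbol leaves contributes a 2-state fragment.
  p|q|r → 8 states
  (p|q|r)* → 10 states
  (p|q|r)*r → 11 states
  ((p|q|r)*r)* → 13 states
  ((p|q|r)*r)*|r|q → 19 states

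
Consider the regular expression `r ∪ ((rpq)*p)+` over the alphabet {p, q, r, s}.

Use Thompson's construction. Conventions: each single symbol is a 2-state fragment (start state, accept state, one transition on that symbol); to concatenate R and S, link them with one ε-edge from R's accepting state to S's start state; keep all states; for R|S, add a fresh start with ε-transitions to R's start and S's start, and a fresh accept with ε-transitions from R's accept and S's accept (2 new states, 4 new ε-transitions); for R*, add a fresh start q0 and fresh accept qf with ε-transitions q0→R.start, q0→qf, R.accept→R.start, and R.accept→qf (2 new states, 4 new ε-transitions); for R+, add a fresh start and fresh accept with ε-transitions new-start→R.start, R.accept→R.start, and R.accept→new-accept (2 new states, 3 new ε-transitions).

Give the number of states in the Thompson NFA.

Bottom-up over the parse tree:
Each of the 5 symbol leaves contributes a 2-state fragment.
  rpq : 6 states
  (rpq)* : 8 states
  (rpq)*p : 10 states
  ((rpq)*p)+ : 12 states
  r ∪ ((rpq)*p)+ : 16 states

16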